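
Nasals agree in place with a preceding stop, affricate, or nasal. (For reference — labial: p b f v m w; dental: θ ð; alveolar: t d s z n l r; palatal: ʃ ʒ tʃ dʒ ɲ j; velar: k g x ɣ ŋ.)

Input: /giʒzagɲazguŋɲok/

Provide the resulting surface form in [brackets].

/ɲ/ after /g/ (velar) → [ŋ]
/ɲ/ after /ŋ/ (velar) → [ŋ]

[giʒzagŋazguŋŋok]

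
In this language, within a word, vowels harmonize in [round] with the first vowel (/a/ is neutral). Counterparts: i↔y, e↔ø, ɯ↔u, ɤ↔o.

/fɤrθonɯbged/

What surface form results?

/o/ harmonizes with /ɤ/ ([-round]) → [ɤ]

[fɤrθɤnɯbged]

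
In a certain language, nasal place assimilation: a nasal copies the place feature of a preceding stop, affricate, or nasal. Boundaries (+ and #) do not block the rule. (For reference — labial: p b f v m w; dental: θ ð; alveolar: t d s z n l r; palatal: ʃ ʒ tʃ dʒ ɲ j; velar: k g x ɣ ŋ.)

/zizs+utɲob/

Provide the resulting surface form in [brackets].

/ɲ/ after /t/ (alveolar) → [n]

[zizs+utnob]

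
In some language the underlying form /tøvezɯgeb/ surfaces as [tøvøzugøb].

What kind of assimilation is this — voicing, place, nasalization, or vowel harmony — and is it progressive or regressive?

/e/→[ø] /ɯ/→[u] /e/→[ø].
Vowels agree with the first vowel, so the harmony is progressive.

vowel harmony, progressive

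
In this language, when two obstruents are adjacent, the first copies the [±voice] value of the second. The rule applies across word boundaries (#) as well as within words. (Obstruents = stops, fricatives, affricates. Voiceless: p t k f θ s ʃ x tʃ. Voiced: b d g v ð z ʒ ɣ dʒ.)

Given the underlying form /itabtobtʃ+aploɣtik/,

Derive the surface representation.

/b/ before /t/ (voiceless) → [p]
/b/ before /tʃ/ (voiceless) → [p]
/ɣ/ before /t/ (voiceless) → [x]

[itaptoptʃ+aploxtik]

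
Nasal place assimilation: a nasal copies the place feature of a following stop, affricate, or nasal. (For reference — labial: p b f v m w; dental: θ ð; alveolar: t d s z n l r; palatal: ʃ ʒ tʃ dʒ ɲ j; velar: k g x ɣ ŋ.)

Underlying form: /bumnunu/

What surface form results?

[bunnunu]

/m/ before /n/ (alveolar) → [n]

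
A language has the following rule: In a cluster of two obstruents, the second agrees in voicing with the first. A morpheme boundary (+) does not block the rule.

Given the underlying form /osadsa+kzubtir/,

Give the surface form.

/s/ after /d/ (voiced) → [z]
/z/ after /k/ (voiceless) → [s]
/t/ after /b/ (voiced) → [d]

[osadza+ksubdir]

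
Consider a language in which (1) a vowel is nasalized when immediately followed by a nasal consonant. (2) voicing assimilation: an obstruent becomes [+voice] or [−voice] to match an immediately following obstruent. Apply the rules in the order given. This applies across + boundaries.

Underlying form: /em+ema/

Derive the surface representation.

[ẽm+ẽma]

Rule 1: /e/ before nasal /m/ → [ẽ]
Rule 1: /e/ before nasal /m/ → [ẽ]
After rule 1: ẽm+ẽma
Rule 2: no segment meets the rule's conditions; no change.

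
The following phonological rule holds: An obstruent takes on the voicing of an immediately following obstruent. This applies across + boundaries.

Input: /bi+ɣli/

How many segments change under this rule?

0

No segment meets the rule's conditions.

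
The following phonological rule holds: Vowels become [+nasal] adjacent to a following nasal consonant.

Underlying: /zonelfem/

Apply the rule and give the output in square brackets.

/o/ before nasal /n/ → [õ]
/e/ before nasal /m/ → [ẽ]

[zõnelfẽm]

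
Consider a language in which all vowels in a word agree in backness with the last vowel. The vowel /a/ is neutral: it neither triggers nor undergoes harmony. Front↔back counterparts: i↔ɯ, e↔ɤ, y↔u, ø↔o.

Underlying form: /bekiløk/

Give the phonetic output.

[bekiløk]

no segment meets the rule's conditions; no change.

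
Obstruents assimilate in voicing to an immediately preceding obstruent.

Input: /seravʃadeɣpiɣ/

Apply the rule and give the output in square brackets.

[seravʒadeɣbiɣ]

/ʃ/ after /v/ (voiced) → [ʒ]
/p/ after /ɣ/ (voiced) → [b]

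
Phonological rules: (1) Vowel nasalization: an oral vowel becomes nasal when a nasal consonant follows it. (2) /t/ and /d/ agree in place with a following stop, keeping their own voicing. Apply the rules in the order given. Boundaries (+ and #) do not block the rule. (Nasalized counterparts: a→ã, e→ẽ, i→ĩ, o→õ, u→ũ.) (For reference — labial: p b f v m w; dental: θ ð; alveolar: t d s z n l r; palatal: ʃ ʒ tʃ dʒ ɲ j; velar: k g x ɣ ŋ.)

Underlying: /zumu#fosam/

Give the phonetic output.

[zũmu#fosãm]

Rule 1: /u/ before nasal /m/ → [ũ]
Rule 1: /a/ before nasal /m/ → [ã]
After rule 1: zũmu#fosãm
Rule 2: no segment meets the rule's conditions; no change.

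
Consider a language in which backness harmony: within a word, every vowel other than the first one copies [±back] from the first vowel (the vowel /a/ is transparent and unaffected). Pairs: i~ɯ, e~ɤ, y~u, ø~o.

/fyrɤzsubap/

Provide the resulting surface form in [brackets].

/ɤ/ harmonizes with /y/ ([-back]) → [e]
/u/ harmonizes with /y/ ([-back]) → [y]

[fyrezsybap]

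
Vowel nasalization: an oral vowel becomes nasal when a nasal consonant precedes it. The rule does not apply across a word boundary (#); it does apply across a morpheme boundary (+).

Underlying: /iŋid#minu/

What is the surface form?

/i/ after nasal /ŋ/ → [ĩ]
/i/ after nasal /m/ → [ĩ]
/u/ after nasal /n/ → [ũ]

[iŋĩd#mĩnũ]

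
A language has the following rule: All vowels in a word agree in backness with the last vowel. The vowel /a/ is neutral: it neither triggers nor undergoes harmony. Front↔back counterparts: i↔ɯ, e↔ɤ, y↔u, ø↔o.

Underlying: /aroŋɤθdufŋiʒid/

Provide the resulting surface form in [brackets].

[arøŋeθdyfŋiʒid]

/o/ harmonizes with /i/ ([-back]) → [ø]
/ɤ/ harmonizes with /i/ ([-back]) → [e]
/u/ harmonizes with /i/ ([-back]) → [y]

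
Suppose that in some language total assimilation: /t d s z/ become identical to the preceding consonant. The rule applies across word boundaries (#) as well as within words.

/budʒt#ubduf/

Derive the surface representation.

[budʒdʒ#ubbuf]

/t/ after /dʒ/ → [dʒ] (total assimilation)
/d/ after /b/ → [b] (total assimilation)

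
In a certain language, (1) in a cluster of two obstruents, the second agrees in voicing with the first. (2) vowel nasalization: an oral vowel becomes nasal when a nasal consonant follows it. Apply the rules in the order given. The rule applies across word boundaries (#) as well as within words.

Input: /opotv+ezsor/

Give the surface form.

Rule 1: /v/ after /t/ (voiceless) → [f]
Rule 1: /s/ after /z/ (voiced) → [z]
After rule 1: opotf+ezzor
Rule 2: no segment meets the rule's conditions; no change.

[opotf+ezzor]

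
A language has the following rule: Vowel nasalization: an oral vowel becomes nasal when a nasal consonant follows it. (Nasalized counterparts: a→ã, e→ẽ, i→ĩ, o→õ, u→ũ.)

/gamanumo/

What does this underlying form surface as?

[gãmãnũmo]

/a/ before nasal /m/ → [ã]
/a/ before nasal /n/ → [ã]
/u/ before nasal /m/ → [ũ]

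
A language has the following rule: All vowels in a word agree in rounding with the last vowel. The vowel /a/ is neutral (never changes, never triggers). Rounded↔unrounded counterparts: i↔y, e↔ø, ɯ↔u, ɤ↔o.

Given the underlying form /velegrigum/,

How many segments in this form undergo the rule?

/e/ harmonizes with /u/ ([+round]) → [ø]
/e/ harmonizes with /u/ ([+round]) → [ø]
/i/ harmonizes with /u/ ([+round]) → [y]
3 segments change.

3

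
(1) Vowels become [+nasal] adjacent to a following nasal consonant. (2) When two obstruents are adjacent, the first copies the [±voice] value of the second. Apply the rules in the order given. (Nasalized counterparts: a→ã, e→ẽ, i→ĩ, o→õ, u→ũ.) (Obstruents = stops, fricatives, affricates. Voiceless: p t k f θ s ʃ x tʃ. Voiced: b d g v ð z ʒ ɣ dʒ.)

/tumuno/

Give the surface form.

[tũmũno]

Rule 1: /u/ before nasal /m/ → [ũ]
Rule 1: /u/ before nasal /n/ → [ũ]
After rule 1: tũmũno
Rule 2: no segment meets the rule's conditions; no change.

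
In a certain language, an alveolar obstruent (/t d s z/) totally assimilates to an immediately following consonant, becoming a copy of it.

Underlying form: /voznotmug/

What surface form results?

/z/ before /n/ → [n] (total assimilation)
/t/ before /m/ → [m] (total assimilation)

[vonnommug]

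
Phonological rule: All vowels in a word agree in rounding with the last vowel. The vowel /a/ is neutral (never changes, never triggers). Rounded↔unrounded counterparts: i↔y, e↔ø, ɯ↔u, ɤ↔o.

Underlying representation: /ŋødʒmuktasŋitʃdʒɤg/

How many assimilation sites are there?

2

/ø/ harmonizes with /ɤ/ ([-round]) → [e]
/u/ harmonizes with /ɤ/ ([-round]) → [ɯ]
2 segments change.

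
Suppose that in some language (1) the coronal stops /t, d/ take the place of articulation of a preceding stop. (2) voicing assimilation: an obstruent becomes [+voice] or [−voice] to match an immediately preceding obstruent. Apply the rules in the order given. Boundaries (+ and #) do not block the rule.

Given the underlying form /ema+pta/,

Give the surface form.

Rule 1: /t/ after /p/ (labial) → [p]
After rule 1: ema+ppa
Rule 2: no segment meets the rule's conditions; no change.

[ema+ppa]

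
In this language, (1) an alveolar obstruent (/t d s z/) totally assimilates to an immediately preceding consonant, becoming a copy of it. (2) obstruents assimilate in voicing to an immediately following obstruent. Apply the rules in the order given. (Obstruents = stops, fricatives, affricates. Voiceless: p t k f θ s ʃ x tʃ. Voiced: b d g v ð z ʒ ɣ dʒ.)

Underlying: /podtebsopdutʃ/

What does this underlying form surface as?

Rule 1: /t/ after /d/ → [d] (total assimilation)
Rule 1: /s/ after /b/ → [b] (total assimilation)
Rule 1: /d/ after /p/ → [p] (total assimilation)
After rule 1: poddebbopputʃ
Rule 2: no segment meets the rule's conditions; no change.

[poddebbopputʃ]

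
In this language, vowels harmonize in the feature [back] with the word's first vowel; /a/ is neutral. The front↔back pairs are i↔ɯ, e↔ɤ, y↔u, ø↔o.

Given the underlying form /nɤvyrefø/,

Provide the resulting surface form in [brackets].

/y/ harmonizes with /ɤ/ ([+back]) → [u]
/e/ harmonizes with /ɤ/ ([+back]) → [ɤ]
/ø/ harmonizes with /ɤ/ ([+back]) → [o]

[nɤvurɤfo]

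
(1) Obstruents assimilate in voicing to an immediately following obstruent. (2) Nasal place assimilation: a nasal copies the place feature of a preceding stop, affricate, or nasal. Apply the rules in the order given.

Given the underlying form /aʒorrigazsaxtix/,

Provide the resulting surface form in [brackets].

[aʒorrigassaxtix]

Rule 1: /z/ before /s/ (voiceless) → [s]
After rule 1: aʒorrigassaxtix
Rule 2: no segment meets the rule's conditions; no change.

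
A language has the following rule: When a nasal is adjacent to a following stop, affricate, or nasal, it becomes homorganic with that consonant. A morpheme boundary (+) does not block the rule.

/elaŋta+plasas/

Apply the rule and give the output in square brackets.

[elanta+plasas]

/ŋ/ before /t/ (alveolar) → [n]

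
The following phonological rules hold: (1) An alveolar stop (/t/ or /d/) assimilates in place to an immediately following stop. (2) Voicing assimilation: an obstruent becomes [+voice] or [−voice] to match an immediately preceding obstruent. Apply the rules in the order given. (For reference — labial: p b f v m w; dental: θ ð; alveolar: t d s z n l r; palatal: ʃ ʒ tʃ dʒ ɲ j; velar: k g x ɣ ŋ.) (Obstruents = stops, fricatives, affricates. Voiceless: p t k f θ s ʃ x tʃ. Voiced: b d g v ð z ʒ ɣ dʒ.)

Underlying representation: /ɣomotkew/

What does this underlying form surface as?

Rule 1: /t/ before /k/ (velar) → [k]
After rule 1: ɣomokkew
Rule 2: no segment meets the rule's conditions; no change.

[ɣomokkew]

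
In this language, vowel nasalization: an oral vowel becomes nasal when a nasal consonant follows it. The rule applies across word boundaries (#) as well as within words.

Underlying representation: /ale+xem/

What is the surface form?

/e/ before nasal /m/ → [ẽ]

[ale+xẽm]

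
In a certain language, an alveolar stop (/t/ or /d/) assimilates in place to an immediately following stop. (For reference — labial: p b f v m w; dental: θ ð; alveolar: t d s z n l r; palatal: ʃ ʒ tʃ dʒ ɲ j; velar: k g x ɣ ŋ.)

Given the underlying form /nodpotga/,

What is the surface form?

[nobpokga]

/d/ before /p/ (labial) → [b]
/t/ before /g/ (velar) → [k]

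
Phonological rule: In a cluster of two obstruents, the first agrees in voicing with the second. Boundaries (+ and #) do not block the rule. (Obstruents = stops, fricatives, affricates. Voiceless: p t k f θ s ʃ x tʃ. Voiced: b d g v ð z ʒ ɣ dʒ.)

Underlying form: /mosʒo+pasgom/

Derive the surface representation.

[mozʒo+pazgom]

/s/ before /ʒ/ (voiced) → [z]
/s/ before /g/ (voiced) → [z]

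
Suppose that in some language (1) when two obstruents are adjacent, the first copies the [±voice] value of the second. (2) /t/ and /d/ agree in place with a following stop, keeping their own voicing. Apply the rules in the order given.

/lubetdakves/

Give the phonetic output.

Rule 1: /t/ before /d/ (voiced) → [d]
Rule 1: /k/ before /v/ (voiced) → [g]
After rule 1: lubeddagves
Rule 2: no segment meets the rule's conditions; no change.

[lubeddagves]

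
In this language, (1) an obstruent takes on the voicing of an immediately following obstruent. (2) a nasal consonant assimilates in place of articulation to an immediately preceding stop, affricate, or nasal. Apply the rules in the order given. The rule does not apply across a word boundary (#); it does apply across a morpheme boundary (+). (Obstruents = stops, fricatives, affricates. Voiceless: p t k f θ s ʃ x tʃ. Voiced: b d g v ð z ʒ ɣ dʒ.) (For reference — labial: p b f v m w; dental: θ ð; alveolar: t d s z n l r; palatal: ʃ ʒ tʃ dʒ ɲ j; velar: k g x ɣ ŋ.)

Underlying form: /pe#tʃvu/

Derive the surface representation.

[pe#dʒvu]

Rule 1: /tʃ/ before /v/ (voiced) → [dʒ]
After rule 1: pe#dʒvu
Rule 2: no segment meets the rule's conditions; no change.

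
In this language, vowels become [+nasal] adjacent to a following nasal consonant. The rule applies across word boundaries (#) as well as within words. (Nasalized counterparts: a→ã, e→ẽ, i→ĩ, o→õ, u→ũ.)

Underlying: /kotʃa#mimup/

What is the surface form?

/a/ before nasal /m/ → [ã]
/i/ before nasal /m/ → [ĩ]

[kotʃã#mĩmup]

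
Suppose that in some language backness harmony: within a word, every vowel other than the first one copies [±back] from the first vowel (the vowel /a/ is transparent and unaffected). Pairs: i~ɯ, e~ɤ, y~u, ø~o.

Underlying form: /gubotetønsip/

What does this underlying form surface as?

/e/ harmonizes with /u/ ([+back]) → [ɤ]
/ø/ harmonizes with /u/ ([+back]) → [o]
/i/ harmonizes with /u/ ([+back]) → [ɯ]

[gubotɤtonsɯp]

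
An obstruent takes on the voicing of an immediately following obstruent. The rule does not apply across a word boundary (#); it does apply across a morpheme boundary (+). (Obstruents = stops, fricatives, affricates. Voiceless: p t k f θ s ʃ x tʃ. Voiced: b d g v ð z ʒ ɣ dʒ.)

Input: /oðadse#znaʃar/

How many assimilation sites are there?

1

/d/ before /s/ (voiceless) → [t]
1 segment changes.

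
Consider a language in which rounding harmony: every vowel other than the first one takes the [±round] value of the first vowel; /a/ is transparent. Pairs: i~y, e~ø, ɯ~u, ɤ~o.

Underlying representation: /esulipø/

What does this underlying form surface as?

/u/ harmonizes with /e/ ([-round]) → [ɯ]
/ø/ harmonizes with /e/ ([-round]) → [e]

[esɯlipe]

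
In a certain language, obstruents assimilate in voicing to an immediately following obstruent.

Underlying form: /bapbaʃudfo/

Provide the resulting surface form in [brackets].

[babbaʃutfo]

/p/ before /b/ (voiced) → [b]
/d/ before /f/ (voiceless) → [t]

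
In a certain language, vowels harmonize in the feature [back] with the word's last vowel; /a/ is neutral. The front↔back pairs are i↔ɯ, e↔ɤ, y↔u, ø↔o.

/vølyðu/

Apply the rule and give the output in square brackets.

[voluðu]

/ø/ harmonizes with /u/ ([+back]) → [o]
/y/ harmonizes with /u/ ([+back]) → [u]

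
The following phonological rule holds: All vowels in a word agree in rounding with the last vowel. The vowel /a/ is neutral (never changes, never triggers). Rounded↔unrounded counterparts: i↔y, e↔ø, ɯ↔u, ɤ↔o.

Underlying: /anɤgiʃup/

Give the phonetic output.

/ɤ/ harmonizes with /u/ ([+round]) → [o]
/i/ harmonizes with /u/ ([+round]) → [y]

[anogyʃup]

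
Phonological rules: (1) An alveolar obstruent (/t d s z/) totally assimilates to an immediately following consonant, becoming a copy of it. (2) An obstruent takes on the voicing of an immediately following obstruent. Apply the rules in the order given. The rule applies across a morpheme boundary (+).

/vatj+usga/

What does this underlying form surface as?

[vajj+ugga]

Rule 1: /t/ before /j/ → [j] (total assimilation)
Rule 1: /s/ before /g/ → [g] (total assimilation)
After rule 1: vajj+ugga
Rule 2: no segment meets the rule's conditions; no change.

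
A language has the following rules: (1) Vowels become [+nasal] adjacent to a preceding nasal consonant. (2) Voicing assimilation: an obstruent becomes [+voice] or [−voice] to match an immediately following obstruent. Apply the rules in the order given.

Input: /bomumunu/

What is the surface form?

Rule 1: /u/ after nasal /m/ → [ũ]
Rule 1: /u/ after nasal /m/ → [ũ]
Rule 1: /u/ after nasal /n/ → [ũ]
After rule 1: bomũmũnũ
Rule 2: no segment meets the rule's conditions; no change.

[bomũmũnũ]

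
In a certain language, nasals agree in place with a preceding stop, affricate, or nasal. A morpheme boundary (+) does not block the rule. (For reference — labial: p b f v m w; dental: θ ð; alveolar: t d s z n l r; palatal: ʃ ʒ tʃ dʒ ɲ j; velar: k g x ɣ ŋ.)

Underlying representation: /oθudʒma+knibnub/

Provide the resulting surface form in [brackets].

/m/ after /dʒ/ (palatal) → [ɲ]
/n/ after /k/ (velar) → [ŋ]
/n/ after /b/ (labial) → [m]

[oθudʒɲa+kŋibmub]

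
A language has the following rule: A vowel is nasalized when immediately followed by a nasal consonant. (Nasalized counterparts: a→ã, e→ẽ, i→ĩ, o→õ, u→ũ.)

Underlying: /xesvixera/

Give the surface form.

no segment meets the rule's conditions; no change.

[xesvixera]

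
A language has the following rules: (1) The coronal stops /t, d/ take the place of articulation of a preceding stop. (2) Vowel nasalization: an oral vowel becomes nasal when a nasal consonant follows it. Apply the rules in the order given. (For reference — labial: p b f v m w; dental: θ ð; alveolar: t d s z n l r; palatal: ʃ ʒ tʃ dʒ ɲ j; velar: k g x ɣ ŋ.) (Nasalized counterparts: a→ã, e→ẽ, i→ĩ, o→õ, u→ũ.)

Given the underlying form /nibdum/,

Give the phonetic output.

[nibbũm]

Rule 1: /d/ after /b/ (labial) → [b]
After rule 1: nibbum
Rule 2: /u/ before nasal /m/ → [ũ]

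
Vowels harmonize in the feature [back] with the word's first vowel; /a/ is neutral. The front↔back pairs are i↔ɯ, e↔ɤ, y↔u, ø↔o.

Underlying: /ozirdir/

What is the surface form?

[ozɯrdɯr]

/i/ harmonizes with /o/ ([+back]) → [ɯ]
/i/ harmonizes with /o/ ([+back]) → [ɯ]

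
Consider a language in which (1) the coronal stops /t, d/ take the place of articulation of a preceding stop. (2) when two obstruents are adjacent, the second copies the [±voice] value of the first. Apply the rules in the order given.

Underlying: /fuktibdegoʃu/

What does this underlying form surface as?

[fukkibbegoʃu]

Rule 1: /t/ after /k/ (velar) → [k]
Rule 1: /d/ after /b/ (labial) → [b]
After rule 1: fukkibbegoʃu
Rule 2: no segment meets the rule's conditions; no change.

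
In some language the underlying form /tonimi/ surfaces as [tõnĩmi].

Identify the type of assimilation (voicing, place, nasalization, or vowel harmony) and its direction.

/o/→[õ] /i/→[ĩ].
Each target copies a feature from the following segment, so the direction is regressive.

nasalization, regressive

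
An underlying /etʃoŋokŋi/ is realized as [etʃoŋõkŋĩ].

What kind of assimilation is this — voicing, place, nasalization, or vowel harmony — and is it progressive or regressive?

nasalization, progressive

/o/→[õ] /i/→[ĩ].
Each target copies a feature from the preceding segment, so the direction is progressive.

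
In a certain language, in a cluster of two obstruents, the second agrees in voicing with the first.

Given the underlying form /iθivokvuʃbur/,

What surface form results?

[iθivokfuʃpur]

/v/ after /k/ (voiceless) → [f]
/b/ after /ʃ/ (voiceless) → [p]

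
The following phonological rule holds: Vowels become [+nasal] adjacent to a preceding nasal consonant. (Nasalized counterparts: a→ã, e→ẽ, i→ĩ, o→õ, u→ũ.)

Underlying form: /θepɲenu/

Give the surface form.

/e/ after nasal /ɲ/ → [ẽ]
/u/ after nasal /n/ → [ũ]

[θepɲẽnũ]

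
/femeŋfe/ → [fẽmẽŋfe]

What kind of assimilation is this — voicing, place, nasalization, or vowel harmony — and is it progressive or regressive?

nasalization, regressive

/e/→[ẽ] /e/→[ẽ].
Each target copies a feature from the following segment, so the direction is regressive.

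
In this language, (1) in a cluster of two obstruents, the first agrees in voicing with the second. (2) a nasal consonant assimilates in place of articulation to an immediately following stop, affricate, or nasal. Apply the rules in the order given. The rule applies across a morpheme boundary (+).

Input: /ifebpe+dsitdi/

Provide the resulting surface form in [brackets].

[ifeppe+tsiddi]

Rule 1: /b/ before /p/ (voiceless) → [p]
Rule 1: /d/ before /s/ (voiceless) → [t]
Rule 1: /t/ before /d/ (voiced) → [d]
After rule 1: ifeppe+tsiddi
Rule 2: no segment meets the rule's conditions; no change.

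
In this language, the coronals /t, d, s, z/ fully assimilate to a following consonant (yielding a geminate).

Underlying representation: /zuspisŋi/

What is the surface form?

/s/ before /p/ → [p] (total assimilation)
/s/ before /ŋ/ → [ŋ] (total assimilation)

[zuppiŋŋi]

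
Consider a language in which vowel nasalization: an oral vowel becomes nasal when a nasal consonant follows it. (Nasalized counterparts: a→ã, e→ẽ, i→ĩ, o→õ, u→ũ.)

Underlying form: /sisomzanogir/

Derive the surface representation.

[sisõmzãnogir]

/o/ before nasal /m/ → [õ]
/a/ before nasal /n/ → [ã]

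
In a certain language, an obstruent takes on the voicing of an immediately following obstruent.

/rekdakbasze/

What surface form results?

/k/ before /d/ (voiced) → [g]
/k/ before /b/ (voiced) → [g]
/s/ before /z/ (voiced) → [z]

[regdagbazze]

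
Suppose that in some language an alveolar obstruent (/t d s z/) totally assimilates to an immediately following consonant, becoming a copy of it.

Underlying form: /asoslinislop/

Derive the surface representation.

[asollinillop]

/s/ before /l/ → [l] (total assimilation)
/s/ before /l/ → [l] (total assimilation)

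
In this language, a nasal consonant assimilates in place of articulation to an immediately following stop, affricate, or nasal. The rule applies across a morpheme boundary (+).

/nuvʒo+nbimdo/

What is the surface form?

/n/ before /b/ (labial) → [m]
/m/ before /d/ (alveolar) → [n]

[nuvʒo+mbindo]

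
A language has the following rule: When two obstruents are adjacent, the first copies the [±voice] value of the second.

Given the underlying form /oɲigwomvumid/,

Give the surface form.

[oɲigwomvumid]

no segment meets the rule's conditions; no change.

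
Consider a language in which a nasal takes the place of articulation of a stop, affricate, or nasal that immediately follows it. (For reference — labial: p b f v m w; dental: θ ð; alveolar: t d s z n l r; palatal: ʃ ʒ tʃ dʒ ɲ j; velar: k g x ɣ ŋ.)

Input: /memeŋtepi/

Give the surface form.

/ŋ/ before /t/ (alveolar) → [n]

[mementepi]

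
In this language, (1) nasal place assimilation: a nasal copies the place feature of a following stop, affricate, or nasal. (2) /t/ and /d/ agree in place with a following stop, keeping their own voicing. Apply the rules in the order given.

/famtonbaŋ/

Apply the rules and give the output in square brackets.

Rule 1: /m/ before /t/ (alveolar) → [n]
Rule 1: /n/ before /b/ (labial) → [m]
After rule 1: fantombaŋ
Rule 2: no segment meets the rule's conditions; no change.

[fantombaŋ]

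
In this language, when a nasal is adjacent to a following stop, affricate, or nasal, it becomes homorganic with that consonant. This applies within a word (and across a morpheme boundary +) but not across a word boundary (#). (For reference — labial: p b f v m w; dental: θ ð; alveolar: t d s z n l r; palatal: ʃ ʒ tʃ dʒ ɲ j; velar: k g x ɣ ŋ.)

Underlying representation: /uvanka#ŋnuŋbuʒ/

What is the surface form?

[uvaŋka#nnumbuʒ]

/n/ before /k/ (velar) → [ŋ]
/ŋ/ before /n/ (alveolar) → [n]
/ŋ/ before /b/ (labial) → [m]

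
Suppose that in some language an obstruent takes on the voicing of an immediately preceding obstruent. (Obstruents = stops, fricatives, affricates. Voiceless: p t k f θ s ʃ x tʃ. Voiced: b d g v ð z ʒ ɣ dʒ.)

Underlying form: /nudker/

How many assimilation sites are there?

/k/ after /d/ (voiced) → [g]
1 segment changes.

1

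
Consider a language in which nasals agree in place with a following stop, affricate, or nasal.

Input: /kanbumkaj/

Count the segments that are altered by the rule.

/n/ before /b/ (labial) → [m]
/m/ before /k/ (velar) → [ŋ]
2 segments change.

2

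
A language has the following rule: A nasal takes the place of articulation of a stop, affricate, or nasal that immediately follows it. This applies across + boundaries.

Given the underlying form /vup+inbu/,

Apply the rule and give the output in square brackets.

[vup+imbu]

/n/ before /b/ (labial) → [m]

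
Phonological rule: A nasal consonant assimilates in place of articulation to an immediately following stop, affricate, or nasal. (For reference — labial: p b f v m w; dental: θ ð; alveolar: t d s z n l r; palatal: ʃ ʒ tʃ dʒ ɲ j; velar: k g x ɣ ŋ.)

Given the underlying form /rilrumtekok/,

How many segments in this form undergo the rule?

/m/ before /t/ (alveolar) → [n]
1 segment changes.

1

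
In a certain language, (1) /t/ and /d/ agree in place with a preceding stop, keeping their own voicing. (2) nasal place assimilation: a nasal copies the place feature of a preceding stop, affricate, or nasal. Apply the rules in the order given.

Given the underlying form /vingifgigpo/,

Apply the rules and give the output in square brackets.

Rule 1: no segment meets the rule's conditions; no change.
After rule 1: vingifgigpo
Rule 2: no segment meets the rule's conditions; no change.

[vingifgigpo]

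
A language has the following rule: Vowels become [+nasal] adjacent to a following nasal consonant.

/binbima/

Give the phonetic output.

/i/ before nasal /n/ → [ĩ]
/i/ before nasal /m/ → [ĩ]

[bĩnbĩma]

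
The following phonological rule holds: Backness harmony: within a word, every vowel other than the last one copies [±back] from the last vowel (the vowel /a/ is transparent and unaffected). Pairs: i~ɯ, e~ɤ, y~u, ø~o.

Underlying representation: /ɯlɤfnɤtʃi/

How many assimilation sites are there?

3

/ɯ/ harmonizes with /i/ ([-back]) → [i]
/ɤ/ harmonizes with /i/ ([-back]) → [e]
/ɤ/ harmonizes with /i/ ([-back]) → [e]
3 segments change.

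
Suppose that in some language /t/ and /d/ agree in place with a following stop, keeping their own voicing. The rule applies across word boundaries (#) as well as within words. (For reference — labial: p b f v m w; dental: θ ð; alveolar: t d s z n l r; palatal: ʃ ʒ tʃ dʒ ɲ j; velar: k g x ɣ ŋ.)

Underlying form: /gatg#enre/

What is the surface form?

/t/ before /g/ (velar) → [k]

[gakg#enre]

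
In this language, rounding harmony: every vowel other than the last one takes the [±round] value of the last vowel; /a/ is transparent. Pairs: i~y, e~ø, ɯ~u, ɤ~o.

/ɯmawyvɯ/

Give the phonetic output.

[ɯmawivɯ]

/y/ harmonizes with /ɯ/ ([-round]) → [i]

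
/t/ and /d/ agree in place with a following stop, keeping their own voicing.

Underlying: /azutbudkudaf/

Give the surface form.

/t/ before /b/ (labial) → [p]
/d/ before /k/ (velar) → [g]

[azupbugkudaf]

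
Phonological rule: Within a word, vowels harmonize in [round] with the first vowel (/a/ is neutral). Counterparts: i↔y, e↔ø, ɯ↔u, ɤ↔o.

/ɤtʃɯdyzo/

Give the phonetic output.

/y/ harmonizes with /ɤ/ ([-round]) → [i]
/o/ harmonizes with /ɤ/ ([-round]) → [ɤ]

[ɤtʃɯdizɤ]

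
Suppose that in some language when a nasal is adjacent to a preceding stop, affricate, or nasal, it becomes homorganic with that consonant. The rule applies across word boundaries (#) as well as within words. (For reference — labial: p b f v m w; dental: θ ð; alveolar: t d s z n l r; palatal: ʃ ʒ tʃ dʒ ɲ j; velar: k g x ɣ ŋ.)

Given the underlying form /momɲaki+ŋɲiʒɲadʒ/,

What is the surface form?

/ɲ/ after /m/ (labial) → [m]
/ɲ/ after /ŋ/ (velar) → [ŋ]

[mommaki+ŋŋiʒɲadʒ]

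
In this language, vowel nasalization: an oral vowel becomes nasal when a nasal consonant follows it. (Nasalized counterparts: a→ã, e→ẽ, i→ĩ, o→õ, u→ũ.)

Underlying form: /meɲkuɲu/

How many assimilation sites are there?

2

/e/ before nasal /ɲ/ → [ẽ]
/u/ before nasal /ɲ/ → [ũ]
2 segments change.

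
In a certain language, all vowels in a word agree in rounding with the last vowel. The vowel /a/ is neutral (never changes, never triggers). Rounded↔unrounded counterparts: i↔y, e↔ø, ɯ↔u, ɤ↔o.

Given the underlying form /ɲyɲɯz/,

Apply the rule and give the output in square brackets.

/y/ harmonizes with /ɯ/ ([-round]) → [i]

[ɲiɲɯz]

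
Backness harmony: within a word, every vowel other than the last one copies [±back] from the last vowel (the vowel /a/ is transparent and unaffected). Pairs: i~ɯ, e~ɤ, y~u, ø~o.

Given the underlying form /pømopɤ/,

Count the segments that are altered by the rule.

1

/ø/ harmonizes with /ɤ/ ([+back]) → [o]
1 segment changes.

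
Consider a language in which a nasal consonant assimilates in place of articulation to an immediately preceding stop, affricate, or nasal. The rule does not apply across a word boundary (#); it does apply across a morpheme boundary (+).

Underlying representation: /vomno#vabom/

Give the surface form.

/n/ after /m/ (labial) → [m]

[vommo#vabom]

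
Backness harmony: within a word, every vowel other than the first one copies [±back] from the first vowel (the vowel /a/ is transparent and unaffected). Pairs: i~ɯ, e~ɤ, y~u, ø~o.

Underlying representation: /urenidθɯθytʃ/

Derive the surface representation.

[urɤnɯdθɯθutʃ]

/e/ harmonizes with /u/ ([+back]) → [ɤ]
/i/ harmonizes with /u/ ([+back]) → [ɯ]
/y/ harmonizes with /u/ ([+back]) → [u]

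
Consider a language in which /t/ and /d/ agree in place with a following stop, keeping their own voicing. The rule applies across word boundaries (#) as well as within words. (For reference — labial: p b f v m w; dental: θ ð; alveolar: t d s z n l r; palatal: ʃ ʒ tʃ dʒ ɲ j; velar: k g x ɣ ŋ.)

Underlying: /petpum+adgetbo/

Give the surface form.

[peppum+aggepbo]

/t/ before /p/ (labial) → [p]
/d/ before /g/ (velar) → [g]
/t/ before /b/ (labial) → [p]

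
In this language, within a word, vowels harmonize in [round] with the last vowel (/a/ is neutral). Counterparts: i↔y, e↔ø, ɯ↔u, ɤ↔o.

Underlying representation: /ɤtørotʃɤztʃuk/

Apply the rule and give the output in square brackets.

[otørotʃoztʃuk]

/ɤ/ harmonizes with /u/ ([+round]) → [o]
/ɤ/ harmonizes with /u/ ([+round]) → [o]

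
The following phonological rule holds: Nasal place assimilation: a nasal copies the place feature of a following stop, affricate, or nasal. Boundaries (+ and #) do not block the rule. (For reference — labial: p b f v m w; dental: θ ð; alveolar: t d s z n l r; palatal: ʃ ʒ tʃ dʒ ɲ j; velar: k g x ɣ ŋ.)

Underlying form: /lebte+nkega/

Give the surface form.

/n/ before /k/ (velar) → [ŋ]

[lebte+ŋkega]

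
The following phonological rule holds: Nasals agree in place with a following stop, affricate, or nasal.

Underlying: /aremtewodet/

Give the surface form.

[arentewodet]

/m/ before /t/ (alveolar) → [n]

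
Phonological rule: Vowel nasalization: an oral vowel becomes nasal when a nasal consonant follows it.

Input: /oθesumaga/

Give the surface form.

[oθesũmaga]

/u/ before nasal /m/ → [ũ]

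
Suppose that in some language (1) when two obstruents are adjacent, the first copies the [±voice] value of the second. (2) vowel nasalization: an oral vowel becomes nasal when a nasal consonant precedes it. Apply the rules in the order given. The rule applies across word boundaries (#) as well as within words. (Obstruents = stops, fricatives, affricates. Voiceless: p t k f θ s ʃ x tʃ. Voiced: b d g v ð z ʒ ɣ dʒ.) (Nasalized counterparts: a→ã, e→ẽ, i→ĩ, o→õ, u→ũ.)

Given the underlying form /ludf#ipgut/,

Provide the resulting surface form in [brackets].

[lutf#ibgut]

Rule 1: /d/ before /f/ (voiceless) → [t]
Rule 1: /p/ before /g/ (voiced) → [b]
After rule 1: lutf#ibgut
Rule 2: no segment meets the rule's conditions; no change.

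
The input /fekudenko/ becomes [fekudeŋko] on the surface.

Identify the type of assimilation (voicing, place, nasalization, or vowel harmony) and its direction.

place assimilation, regressive

/n/→[ŋ].
Each target copies a feature from the following segment, so the direction is regressive.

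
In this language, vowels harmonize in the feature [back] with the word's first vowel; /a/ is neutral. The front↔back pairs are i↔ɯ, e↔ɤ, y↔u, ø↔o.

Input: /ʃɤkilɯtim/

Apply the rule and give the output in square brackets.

[ʃɤkɯlɯtɯm]

/i/ harmonizes with /ɤ/ ([+back]) → [ɯ]
/i/ harmonizes with /ɤ/ ([+back]) → [ɯ]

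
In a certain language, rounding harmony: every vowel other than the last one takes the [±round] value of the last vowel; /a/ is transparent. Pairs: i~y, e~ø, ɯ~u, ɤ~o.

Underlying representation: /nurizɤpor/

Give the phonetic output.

/i/ harmonizes with /o/ ([+round]) → [y]
/ɤ/ harmonizes with /o/ ([+round]) → [o]

[nuryzopor]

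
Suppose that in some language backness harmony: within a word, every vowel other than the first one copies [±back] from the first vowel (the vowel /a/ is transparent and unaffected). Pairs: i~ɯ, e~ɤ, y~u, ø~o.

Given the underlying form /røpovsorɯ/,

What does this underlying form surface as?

[røpøvsøri]

/o/ harmonizes with /ø/ ([-back]) → [ø]
/o/ harmonizes with /ø/ ([-back]) → [ø]
/ɯ/ harmonizes with /ø/ ([-back]) → [i]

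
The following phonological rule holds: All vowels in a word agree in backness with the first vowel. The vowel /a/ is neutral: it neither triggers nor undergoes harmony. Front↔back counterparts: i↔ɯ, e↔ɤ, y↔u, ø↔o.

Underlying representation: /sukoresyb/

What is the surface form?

[sukorɤsub]

/e/ harmonizes with /u/ ([+back]) → [ɤ]
/y/ harmonizes with /u/ ([+back]) → [u]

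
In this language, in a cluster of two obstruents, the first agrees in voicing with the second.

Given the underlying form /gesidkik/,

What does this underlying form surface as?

/d/ before /k/ (voiceless) → [t]

[gesitkik]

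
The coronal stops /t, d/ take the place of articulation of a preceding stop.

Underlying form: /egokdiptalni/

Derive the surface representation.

/d/ after /k/ (velar) → [g]
/t/ after /p/ (labial) → [p]

[egokgippalni]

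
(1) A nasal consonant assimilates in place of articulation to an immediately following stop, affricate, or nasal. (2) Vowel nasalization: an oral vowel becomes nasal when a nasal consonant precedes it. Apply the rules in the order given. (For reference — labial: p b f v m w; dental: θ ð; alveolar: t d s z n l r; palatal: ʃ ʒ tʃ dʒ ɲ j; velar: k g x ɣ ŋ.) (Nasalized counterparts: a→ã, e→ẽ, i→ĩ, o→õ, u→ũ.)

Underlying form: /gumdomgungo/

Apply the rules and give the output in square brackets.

Rule 1: /m/ before /d/ (alveolar) → [n]
Rule 1: /m/ before /g/ (velar) → [ŋ]
Rule 1: /n/ before /g/ (velar) → [ŋ]
After rule 1: gundoŋguŋgo
Rule 2: no segment meets the rule's conditions; no change.

[gundoŋguŋgo]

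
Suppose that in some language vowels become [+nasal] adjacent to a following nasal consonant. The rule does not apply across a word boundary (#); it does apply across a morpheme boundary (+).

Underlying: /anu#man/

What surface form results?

/a/ before nasal /n/ → [ã]
/a/ before nasal /n/ → [ã]

[ãnu#mãn]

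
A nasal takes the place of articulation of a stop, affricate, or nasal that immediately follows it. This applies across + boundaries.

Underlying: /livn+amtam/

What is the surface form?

/m/ before /t/ (alveolar) → [n]

[livn+antam]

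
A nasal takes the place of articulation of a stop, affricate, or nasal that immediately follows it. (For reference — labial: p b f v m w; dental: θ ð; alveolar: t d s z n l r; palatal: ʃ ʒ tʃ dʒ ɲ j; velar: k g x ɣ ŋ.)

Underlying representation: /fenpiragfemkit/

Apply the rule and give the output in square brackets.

/n/ before /p/ (labial) → [m]
/m/ before /k/ (velar) → [ŋ]

[fempiragfeŋkit]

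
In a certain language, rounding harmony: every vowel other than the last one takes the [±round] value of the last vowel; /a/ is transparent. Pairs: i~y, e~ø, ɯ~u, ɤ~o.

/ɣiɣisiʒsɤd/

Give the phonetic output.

no segment meets the rule's conditions; no change.

[ɣiɣisiʒsɤd]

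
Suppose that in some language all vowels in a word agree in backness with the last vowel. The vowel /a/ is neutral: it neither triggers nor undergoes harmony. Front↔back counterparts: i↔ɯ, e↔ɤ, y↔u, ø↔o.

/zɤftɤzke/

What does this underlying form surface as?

/ɤ/ harmonizes with /e/ ([-back]) → [e]
/ɤ/ harmonizes with /e/ ([-back]) → [e]

[zeftezke]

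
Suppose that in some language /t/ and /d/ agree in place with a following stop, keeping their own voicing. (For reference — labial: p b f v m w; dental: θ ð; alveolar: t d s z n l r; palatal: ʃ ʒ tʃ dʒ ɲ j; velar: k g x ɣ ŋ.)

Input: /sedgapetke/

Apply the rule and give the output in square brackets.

[seggapekke]

/d/ before /g/ (velar) → [g]
/t/ before /k/ (velar) → [k]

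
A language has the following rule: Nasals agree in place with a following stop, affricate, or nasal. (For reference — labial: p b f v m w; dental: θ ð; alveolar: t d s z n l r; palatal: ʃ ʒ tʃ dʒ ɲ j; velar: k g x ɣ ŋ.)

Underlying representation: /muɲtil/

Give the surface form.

[muntil]

/ɲ/ before /t/ (alveolar) → [n]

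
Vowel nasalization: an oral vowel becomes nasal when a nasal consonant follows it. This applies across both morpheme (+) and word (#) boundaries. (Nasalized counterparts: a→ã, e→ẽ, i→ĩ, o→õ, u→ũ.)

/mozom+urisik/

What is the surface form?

[mozõm+urisik]

/o/ before nasal /m/ → [õ]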